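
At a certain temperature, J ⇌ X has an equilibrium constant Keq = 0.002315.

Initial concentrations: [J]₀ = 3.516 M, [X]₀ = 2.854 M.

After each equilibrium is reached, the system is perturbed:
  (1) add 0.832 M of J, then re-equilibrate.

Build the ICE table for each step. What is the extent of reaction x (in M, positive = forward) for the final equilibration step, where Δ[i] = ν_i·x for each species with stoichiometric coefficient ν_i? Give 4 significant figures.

Q₀ = 0.8117 vs Keq = 0.002315 ⇒ Q>K, reverse
Step 1:
                    J           X
  init          3.516       2.854
  Δ             2.839      -2.839
  eq            6.355     0.01471
  solve Keq expr → x = -2.839; check Q = 0.002315
Then add 0.832 M of J.
Step 2:
                    J           X
  init          7.187     0.01471
  Δ         -0.001922    0.001922
  eq            7.185     0.01663
  solve Keq expr → x = 0.001922; check Q = 0.002315

x = 0.001922 M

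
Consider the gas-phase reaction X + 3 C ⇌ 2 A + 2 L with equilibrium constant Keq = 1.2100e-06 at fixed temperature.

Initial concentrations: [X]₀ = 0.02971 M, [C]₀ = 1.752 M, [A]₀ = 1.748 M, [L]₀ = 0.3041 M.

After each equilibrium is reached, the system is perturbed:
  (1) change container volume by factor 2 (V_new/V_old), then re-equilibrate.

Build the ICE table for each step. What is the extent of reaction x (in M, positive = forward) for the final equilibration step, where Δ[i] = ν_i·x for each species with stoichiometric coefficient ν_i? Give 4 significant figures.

Q₀ = 1.769 vs Keq = 1.2100e-06 ⇒ Q>K, reverse
Step 1:
                  X         C         A         L
  init      0.02971     1.752     1.748    0.3041
  Δ          0.1515    0.4546    -0.303    -0.303
  eq         0.1812     2.207     1.445  0.001062
  solve Keq expr → x = -0.1515; check Q = 1.2100e-06
Then change container volume by factor 2 (V_new/V_old).
Step 2:
                  X         C         A         L
  init      0.09061     1.103    0.7225 5.3112e-04
  Δ               0         0         0         0
  eq        0.09061     1.103    0.7225 5.3112e-04
  solve Keq expr → x = 0; check Q = 1.2100e-06

x = 0 M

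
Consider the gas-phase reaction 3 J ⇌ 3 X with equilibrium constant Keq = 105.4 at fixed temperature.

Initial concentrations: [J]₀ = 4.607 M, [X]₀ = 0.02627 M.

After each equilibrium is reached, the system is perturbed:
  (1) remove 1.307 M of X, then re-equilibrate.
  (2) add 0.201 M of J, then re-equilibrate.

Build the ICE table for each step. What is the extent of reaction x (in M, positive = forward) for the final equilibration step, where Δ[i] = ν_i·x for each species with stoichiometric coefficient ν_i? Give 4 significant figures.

Q₀ = 1.8541e-07 vs Keq = 105.4 ⇒ Q<K, forward
Step 1:
                   J          X
  I            4.607    0.02627
  C           -3.798      3.798
  E           0.8095      3.824
  solve Keq expr → x = 1.266; check Q = 105.4
Then remove 1.307 M of X.
Step 2:
                   J          X
  I           0.8095      2.517
  C          -0.2283     0.2283
  E           0.5811      2.745
  solve Keq expr → x = 0.07612; check Q = 105.4
Then add 0.201 M of J.
Step 3:
                   J          X
  I           0.7821      2.745
  C          -0.1659     0.1659
  E           0.6163      2.911
  solve Keq expr → x = 0.05529; check Q = 105.4

x = 0.05529 M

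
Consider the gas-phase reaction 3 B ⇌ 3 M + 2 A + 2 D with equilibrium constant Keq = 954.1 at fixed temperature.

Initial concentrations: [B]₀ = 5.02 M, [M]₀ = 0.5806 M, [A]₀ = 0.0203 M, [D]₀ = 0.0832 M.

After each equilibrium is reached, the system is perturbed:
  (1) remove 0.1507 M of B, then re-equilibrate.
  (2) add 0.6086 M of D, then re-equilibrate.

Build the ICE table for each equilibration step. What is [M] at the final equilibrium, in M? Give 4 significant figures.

Q₀ = 4.4133e-09 vs Keq = 954.1 ⇒ Q<K, forward
Step 1:
                    B           M           A           D
  Initial        5.02      0.5806      0.0203      0.0832
  Change       -3.609       3.609       2.406       2.406
  Equil         1.411       4.189       2.426       2.489
  solve Keq expr → x = 1.203; check Q = 954.1
Then remove 0.1507 M of B.
Step 2:
                    B           M           A           D
  Initial       1.261       4.189       2.426       2.489
  Change       0.0821     -0.0821    -0.05474    -0.05474
  Equil         1.343       4.107       2.371       2.434
  solve Keq expr → x = -0.02737; check Q = 954.1
Then add 0.6086 M of D.
Step 3:
                    B           M           A           D
  Initial       1.343       4.107       2.371       3.043
  Change       0.1144     -0.1144    -0.07628    -0.07628
  Equil         1.457       3.993       2.295       2.967
  solve Keq expr → x = -0.03814; check Q = 954.1

[M]_eq = 3.993 M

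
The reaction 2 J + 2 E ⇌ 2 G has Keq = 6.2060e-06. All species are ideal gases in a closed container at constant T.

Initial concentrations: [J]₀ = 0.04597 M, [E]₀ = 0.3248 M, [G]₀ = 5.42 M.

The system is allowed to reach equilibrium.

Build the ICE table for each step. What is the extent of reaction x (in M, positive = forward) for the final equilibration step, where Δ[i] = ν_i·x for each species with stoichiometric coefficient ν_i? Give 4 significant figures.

x = -2.672 M

Q₀ = 1.3177e+05 vs Keq = 6.2060e-06 ⇒ Q>K, reverse
Step 1:
                    J           E           G
  init        0.04597      0.3248        5.42
  Δ             5.344       5.344      -5.344
  eq             5.39       5.669     0.07611
  solve Keq expr → x = -2.672; check Q = 6.2060e-06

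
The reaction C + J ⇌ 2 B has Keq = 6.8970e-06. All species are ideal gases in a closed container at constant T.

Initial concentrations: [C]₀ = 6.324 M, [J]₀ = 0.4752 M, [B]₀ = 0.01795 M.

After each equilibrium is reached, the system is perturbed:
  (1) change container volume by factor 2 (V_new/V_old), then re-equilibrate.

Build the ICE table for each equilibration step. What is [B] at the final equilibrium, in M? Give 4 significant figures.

[B]_eq = 0.002293 M

Q₀ = 1.0722e-04 vs Keq = 6.8970e-06 ⇒ Q>K, reverse
Step 1:
                  C         J         B
  I           6.324    0.4752   0.01795
  C        0.006682  0.006682  -0.01336
  E           6.331    0.4819  0.004587
  solve Keq expr → x = -0.006682; check Q = 6.8970e-06
Then change container volume by factor 2 (V_new/V_old).
Step 2:
                  C         J         B
  I           3.165    0.2409  0.002293
  C               0         0         0
  E           3.165    0.2409  0.002293
  solve Keq expr → x = 0; check Q = 6.8970e-06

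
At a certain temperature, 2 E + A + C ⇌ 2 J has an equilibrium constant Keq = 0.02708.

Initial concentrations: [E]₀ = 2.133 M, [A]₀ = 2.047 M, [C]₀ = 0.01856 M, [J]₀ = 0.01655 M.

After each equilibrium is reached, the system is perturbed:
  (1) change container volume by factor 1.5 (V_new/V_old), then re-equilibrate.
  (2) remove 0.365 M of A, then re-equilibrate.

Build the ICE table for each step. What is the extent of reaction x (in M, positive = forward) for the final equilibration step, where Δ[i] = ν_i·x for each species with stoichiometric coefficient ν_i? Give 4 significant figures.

x = -9.4750e-04 M

Q₀ = 0.001585 vs Keq = 0.02708 ⇒ Q<K, forward
Step 1:
                    E           A           C           J
  I             2.133       2.047     0.01856     0.01655
  C          -0.02382    -0.01191    -0.01191     0.02382
  E             2.109       2.035    0.006649     0.04037
  solve Keq expr → x = 0.01191; check Q = 0.02708
Then change container volume by factor 1.5 (V_new/V_old).
Step 2:
                    E           A           C           J
  I             1.406       1.357    0.004432     0.02692
  C           0.00466     0.00233     0.00233    -0.00466
  E             1.411       1.359    0.006762     0.02226
  solve Keq expr → x = -0.00233; check Q = 0.02708
Then remove 0.365 M of A.
Step 3:
                    E           A           C           J
  I             1.411      0.9941    0.006762     0.02226
  C          0.001895  9.4750e-04  9.4750e-04   -0.001895
  E             1.413       0.995     0.00771     0.02036
  solve Keq expr → x = -9.4750e-04; check Q = 0.02708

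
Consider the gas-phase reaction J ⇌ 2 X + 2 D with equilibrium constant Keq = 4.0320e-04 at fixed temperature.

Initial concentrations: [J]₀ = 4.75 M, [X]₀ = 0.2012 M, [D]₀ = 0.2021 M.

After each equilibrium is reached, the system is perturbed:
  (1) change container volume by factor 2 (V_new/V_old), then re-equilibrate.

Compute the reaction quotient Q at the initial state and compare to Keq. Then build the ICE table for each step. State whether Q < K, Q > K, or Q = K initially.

Q₀ = 3.4809e-04; Q < K (proceeds forward)

Q₀ = 3.4809e-04 vs Keq = 4.0320e-04 ⇒ Q<K, forward
Step 1:
                    J           X           D
  I              4.75      0.2012      0.2021
  C         -0.003753    0.007505    0.007505
  E             4.746      0.2087      0.2096
  solve Keq expr → x = 0.003753; check Q = 4.0320e-04
Then change container volume by factor 2 (V_new/V_old).
Step 2:
                    J           X           D
  I             2.373      0.1044      0.1048
  C          -0.03532     0.07064     0.07064
  E             2.338       0.175      0.1754
  solve Keq expr → x = 0.03532; check Q = 4.0320e-04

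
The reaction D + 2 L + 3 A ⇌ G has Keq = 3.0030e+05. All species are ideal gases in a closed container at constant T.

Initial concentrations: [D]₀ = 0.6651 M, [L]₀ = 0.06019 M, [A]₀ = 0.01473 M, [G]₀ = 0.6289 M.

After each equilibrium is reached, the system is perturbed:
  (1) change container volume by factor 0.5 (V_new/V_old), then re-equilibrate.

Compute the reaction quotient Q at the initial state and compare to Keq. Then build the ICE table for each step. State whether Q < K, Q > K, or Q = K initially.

Q₀ = 8.1665e+07 vs Keq = 3.0030e+05 ⇒ Q>K, reverse
Step 1:
                   D          L          A          G
  Initial     0.6651    0.06019    0.01473     0.6289
  Change     0.01795     0.0359    0.05385   -0.01795
  Equil       0.6831    0.09609    0.06858     0.6109
  solve Keq expr → x = -0.01795; check Q = 3.0030e+05
Then change container volume by factor 0.5 (V_new/V_old).
Step 2:
                   D          L          A          G
  Initial      1.366     0.1922     0.1372      1.222
  Change    -0.02744   -0.05489   -0.08233    0.02744
  Equil        1.339     0.1373    0.05483      1.249
  solve Keq expr → x = 0.02744; check Q = 3.0030e+05

Q₀ = 8.1665e+07; Q > K (proceeds reverse)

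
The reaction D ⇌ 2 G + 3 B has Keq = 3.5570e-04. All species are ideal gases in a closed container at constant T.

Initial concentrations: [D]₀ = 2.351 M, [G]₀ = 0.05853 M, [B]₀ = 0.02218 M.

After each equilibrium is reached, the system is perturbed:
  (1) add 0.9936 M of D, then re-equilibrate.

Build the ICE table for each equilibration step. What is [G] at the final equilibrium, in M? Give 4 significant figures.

[G]_eq = 0.2302 M

Q₀ = 1.5900e-08 vs Keq = 3.5570e-04 ⇒ Q<K, forward
Step 1:
                   D          G          B
  init         2.351    0.05853    0.02218
  Δ         -0.07881     0.1576     0.2364
  eq           2.272     0.2162     0.2586
  solve Keq expr → x = 0.07881; check Q = 3.5570e-04
Then add 0.9936 M of D.
Step 2:
                   D          G          B
  init         3.266     0.2162     0.2586
  Δ        -0.007018    0.01404    0.02105
  eq           3.259     0.2302     0.2797
  solve Keq expr → x = 0.007018; check Q = 3.5570e-04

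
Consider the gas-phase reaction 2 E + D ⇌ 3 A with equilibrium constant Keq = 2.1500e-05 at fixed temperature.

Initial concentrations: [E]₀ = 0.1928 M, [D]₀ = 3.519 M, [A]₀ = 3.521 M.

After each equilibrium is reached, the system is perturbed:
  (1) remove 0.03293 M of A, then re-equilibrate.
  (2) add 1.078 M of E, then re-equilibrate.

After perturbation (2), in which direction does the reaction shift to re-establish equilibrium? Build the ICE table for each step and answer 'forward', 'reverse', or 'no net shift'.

Direction: forward

Q₀ = 333.7 vs Keq = 2.1500e-05 ⇒ Q>K, reverse
Step 1:
                    E           D           A
  Initial      0.1928       3.519       3.521
  Change        2.291       1.145      -3.436
  Equil         2.483       4.664      0.0852
  solve Keq expr → x = -1.145; check Q = 2.1500e-05
Then remove 0.03293 M of A.
Step 2:
                    E           D           A
  Initial       2.483       4.664     0.05227
  Change     -0.02158    -0.01079     0.03237
  Equil         2.462       4.653     0.08464
  solve Keq expr → x = 0.01079; check Q = 2.1500e-05
Then add 1.078 M of E.
Step 3:
                    E           D           A
  Initial        3.54       4.653     0.08464
  Change     -0.01521   -0.007606     0.02282
  Equil         3.525       4.646      0.1075
  solve Keq expr → x = 0.007606; check Q = 2.1500e-05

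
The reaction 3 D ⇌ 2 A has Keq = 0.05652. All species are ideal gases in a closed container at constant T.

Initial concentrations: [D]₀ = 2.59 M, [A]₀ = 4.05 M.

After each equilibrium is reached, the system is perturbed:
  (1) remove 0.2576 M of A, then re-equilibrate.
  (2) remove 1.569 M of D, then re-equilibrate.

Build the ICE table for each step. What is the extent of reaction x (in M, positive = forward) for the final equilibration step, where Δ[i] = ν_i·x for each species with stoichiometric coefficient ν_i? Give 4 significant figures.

x = -0.275 M

Q₀ = 0.9441 vs Keq = 0.05652 ⇒ Q>K, reverse
Step 1:
                  D         A
  Initial      2.59      4.05
  Change      2.263    -1.509
  Equil       4.853     2.541
  solve Keq expr → x = -0.7543; check Q = 0.05652
Then remove 0.2576 M of A.
Step 2:
                  D         A
  Initial     4.853     2.284
  Change    -0.1783    0.1188
  Equil       4.675     2.403
  solve Keq expr → x = 0.05942; check Q = 0.05652
Then remove 1.569 M of D.
Step 3:
                  D         A
  Initial     3.106     2.403
  Change     0.8251   -0.5501
  Equil       3.931     1.853
  solve Keq expr → x = -0.275; check Q = 0.05652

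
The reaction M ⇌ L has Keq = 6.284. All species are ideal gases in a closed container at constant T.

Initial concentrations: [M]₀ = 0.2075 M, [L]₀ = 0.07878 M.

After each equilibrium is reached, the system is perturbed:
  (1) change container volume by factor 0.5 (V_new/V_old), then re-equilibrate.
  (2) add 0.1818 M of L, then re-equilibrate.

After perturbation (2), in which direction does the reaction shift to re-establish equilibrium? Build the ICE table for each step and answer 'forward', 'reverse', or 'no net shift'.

Direction: reverse

Q₀ = 0.3797 vs Keq = 6.284 ⇒ Q<K, forward
Step 1:
                   M          L
  I           0.2075    0.07878
  C          -0.1682     0.1682
  E           0.0393      0.247
  solve Keq expr → x = 0.1682; check Q = 6.284
Then change container volume by factor 0.5 (V_new/V_old).
Step 2:
                   M          L
  I          0.07861      0.494
  C                0          0
  E          0.07861      0.494
  solve Keq expr → x = 0; check Q = 6.284
Then add 0.1818 M of L.
Step 3:
                   M          L
  I          0.07861     0.6758
  C          0.02496   -0.02496
  E           0.1036     0.6508
  solve Keq expr → x = -0.02496; check Q = 6.284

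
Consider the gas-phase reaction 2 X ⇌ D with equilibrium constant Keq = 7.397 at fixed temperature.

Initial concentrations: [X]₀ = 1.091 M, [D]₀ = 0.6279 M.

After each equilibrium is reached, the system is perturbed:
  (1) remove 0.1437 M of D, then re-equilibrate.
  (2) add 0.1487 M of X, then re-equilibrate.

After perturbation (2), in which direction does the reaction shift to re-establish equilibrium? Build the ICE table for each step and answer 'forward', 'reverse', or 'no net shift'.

Direction: forward

Q₀ = 0.5275 vs Keq = 7.397 ⇒ Q<K, forward
Step 1:
                   X          D
  Initial      1.091     0.6279
  Change     -0.7251     0.3625
  Equil       0.3659     0.9904
  solve Keq expr → x = 0.3625; check Q = 7.397
Then remove 0.1437 M of D.
Step 2:
                   X          D
  Initial     0.3659     0.8467
  Change    -0.02509    0.01254
  Equil       0.3408     0.8593
  solve Keq expr → x = 0.01254; check Q = 7.397
Then add 0.1487 M of X.
Step 3:
                   X          D
  Initial     0.4895     0.8593
  Change     -0.1355    0.06776
  Equil        0.354      0.927
  solve Keq expr → x = 0.06776; check Q = 7.397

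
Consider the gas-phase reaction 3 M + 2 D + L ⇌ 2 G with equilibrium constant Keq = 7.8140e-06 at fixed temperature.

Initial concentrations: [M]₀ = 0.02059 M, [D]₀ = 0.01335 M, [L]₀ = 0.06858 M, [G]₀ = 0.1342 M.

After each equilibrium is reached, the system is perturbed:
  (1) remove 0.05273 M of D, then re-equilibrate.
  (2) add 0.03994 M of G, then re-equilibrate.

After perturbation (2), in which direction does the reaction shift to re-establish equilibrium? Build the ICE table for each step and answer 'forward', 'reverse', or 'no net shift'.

Direction: reverse

Q₀ = 1.6880e+08 vs Keq = 7.8140e-06 ⇒ Q>K, reverse
Step 1:
                    M           D           L           G
  Initial     0.02059     0.01335     0.06858      0.1342
  Change       0.2013      0.1342     0.06709     -0.1342
  Equil        0.2219      0.1475      0.1357  1.5875e-05
  solve Keq expr → x = -0.06709; check Q = 7.8140e-06
Then remove 0.05273 M of D.
Step 2:
                    M           D           L           G
  Initial      0.2219      0.0948      0.1357  1.5875e-05
  Change   8.5088e-06  5.6725e-06  2.8363e-06 -5.6725e-06
  Equil        0.2219     0.09481      0.1357  1.0202e-05
  solve Keq expr → x = -2.8363e-06; check Q = 7.8140e-06
Then add 0.03994 M of G.
Step 3:
                    M           D           L           G
  Initial      0.2219     0.09481      0.1357     0.03995
  Change      0.05989     0.03993     0.01996    -0.03993
  Equil        0.2818      0.1347      0.1556  2.2224e-05
  solve Keq expr → x = -0.01996; check Q = 7.8140e-06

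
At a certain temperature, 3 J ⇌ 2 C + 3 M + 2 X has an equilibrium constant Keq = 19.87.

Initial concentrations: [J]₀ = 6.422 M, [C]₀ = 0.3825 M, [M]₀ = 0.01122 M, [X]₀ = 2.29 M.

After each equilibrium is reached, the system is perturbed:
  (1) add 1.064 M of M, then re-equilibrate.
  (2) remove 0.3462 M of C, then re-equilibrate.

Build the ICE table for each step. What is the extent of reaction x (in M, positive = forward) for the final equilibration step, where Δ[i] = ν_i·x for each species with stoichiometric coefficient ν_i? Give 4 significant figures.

Q₀ = 4.0917e-09 vs Keq = 19.87 ⇒ Q<K, forward
Step 1:
                  J         C         M         X
  I           6.422    0.3825   0.01122      2.29
  C          -2.548     1.699     2.548     1.699
  E           3.874     2.081     2.559     3.989
  solve Keq expr → x = 0.8494; check Q = 19.87
Then add 1.064 M of M.
Step 2:
                  J         C         M         X
  I           3.874     2.081     3.623     3.989
  C          0.3943   -0.2629   -0.3943   -0.2629
  E           4.268     1.818     3.229     3.726
  solve Keq expr → x = -0.1314; check Q = 19.87
Then remove 0.3462 M of C.
Step 3:
                  J         C         M         X
  I           4.268     1.472     3.229     3.726
  C          -0.148   0.09869     0.148   0.09869
  E            4.12     1.571     3.377     3.824
  solve Keq expr → x = 0.04934; check Q = 19.87

x = 0.04934 M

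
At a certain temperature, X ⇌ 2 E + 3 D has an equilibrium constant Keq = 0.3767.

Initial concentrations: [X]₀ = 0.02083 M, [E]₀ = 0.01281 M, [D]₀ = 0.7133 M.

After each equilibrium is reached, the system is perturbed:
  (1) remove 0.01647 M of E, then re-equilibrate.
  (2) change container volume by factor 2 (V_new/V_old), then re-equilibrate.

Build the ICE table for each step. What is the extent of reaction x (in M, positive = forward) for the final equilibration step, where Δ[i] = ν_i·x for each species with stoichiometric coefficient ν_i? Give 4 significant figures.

x = 6.9146e-04 M

Q₀ = 0.002859 vs Keq = 0.3767 ⇒ Q<K, forward
Step 1:
                   X          E          D
  Initial    0.02083    0.01281     0.7133
  Change    -0.01798    0.03596    0.05394
  Equil     0.002851    0.04877     0.7672
  solve Keq expr → x = 0.01798; check Q = 0.3767
Then remove 0.01647 M of E.
Step 2:
                   X          E          D
  Initial   0.002851     0.0323     0.7672
  Change   -0.001358   0.002716   0.004074
  Equil     0.001493    0.03501     0.7713
  solve Keq expr → x = 0.001358; check Q = 0.3767
Then change container volume by factor 2 (V_new/V_old).
Step 3:
                   X          E          D
  Initial 7.4667e-04    0.01751     0.3857
  Change  -6.9146e-04   0.001383   0.002074
  Equil   5.5212e-05    0.01889     0.3877
  solve Keq expr → x = 6.9146e-04; check Q = 0.3767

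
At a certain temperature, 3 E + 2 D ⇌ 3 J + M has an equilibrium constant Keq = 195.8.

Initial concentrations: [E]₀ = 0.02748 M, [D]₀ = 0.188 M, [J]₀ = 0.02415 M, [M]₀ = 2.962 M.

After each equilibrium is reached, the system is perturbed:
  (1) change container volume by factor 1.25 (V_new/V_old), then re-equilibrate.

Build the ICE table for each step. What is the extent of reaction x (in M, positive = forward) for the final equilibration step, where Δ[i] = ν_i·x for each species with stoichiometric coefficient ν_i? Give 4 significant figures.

x = -2.4490e-04 M

Q₀ = 56.88 vs Keq = 195.8 ⇒ Q<K, forward
Step 1:
                   E          D          J          M
  init       0.02748      0.188    0.02415      2.962
  Δ        -0.005134  -0.003423   0.005134   0.001711
  eq         0.02235     0.1846    0.02928      2.964
  solve Keq expr → x = 0.001711; check Q = 195.8
Then change container volume by factor 1.25 (V_new/V_old).
Step 2:
                   E          D          J          M
  init       0.01788     0.1477    0.02343      2.371
  Δ       7.3470e-04 4.8980e-04 -7.3470e-04 -2.4490e-04
  eq         0.01861     0.1482    0.02269      2.371
  solve Keq expr → x = -2.4490e-04; check Q = 195.8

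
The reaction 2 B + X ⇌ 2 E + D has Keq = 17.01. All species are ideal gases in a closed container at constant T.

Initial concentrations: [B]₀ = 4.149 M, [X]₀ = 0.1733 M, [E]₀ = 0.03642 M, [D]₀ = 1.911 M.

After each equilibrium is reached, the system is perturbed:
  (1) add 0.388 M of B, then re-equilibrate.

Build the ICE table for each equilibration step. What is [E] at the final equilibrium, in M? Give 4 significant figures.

[E]_eq = 0.381 M

Q₀ = 8.4968e-04 vs Keq = 17.01 ⇒ Q<K, forward
Step 1:
                   B          X          E          D
  I            4.149     0.1733    0.03642      1.911
  C          -0.3441    -0.1721     0.3441     0.1721
  E            3.805   0.001225     0.3806      2.083
  solve Keq expr → x = 0.1721; check Q = 17.01
Then add 0.388 M of B.
Step 2:
                   B          X          E          D
  I            4.193   0.001225     0.3806      2.083
  C       -4.2736e-04 -2.1368e-04 4.2736e-04 2.1368e-04
  E            4.192   0.001011      0.381      2.083
  solve Keq expr → x = 2.1368e-04; check Q = 17.01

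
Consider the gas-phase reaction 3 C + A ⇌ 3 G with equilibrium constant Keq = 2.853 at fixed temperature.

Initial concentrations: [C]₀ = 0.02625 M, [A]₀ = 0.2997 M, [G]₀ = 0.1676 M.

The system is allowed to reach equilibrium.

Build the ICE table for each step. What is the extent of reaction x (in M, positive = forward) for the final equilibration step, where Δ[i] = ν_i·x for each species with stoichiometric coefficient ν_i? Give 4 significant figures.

Q₀ = 868.5 vs Keq = 2.853 ⇒ Q>K, reverse
Step 1:
                   C          A          G
  Initial    0.02625     0.2997     0.1676
  Change     0.07196    0.02399   -0.07196
  Equil      0.09821     0.3237    0.09564
  solve Keq expr → x = -0.02399; check Q = 2.853

x = -0.02399 M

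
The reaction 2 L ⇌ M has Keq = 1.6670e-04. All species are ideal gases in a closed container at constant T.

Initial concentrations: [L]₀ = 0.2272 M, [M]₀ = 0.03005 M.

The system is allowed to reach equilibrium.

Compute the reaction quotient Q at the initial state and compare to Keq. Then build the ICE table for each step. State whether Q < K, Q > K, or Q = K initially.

Q₀ = 0.5821 vs Keq = 1.6670e-04 ⇒ Q>K, reverse
Step 1:
                    L           M
  I            0.2272     0.03005
  C           0.06007    -0.03004
  E            0.2873  1.3757e-05
  solve Keq expr → x = -0.03004; check Q = 1.6670e-04

Q₀ = 0.5821; Q > K (proceeds reverse)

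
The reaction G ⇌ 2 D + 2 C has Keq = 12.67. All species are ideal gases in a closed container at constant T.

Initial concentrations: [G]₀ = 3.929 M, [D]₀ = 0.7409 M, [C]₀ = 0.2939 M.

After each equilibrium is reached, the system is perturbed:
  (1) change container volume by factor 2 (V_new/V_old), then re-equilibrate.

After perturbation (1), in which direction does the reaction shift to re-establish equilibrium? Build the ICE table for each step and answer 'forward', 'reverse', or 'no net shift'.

Direction: forward

Q₀ = 0.01207 vs Keq = 12.67 ⇒ Q<K, forward
Step 1:
                   G          D          C
  init         3.929     0.7409     0.2939
  Δ          -0.9823      1.965      1.965
  eq           2.947      2.705      2.258
  solve Keq expr → x = 0.9823; check Q = 12.67
Then change container volume by factor 2 (V_new/V_old).
Step 2:
                   G          D          C
  init         1.473      1.353      1.129
  Δ          -0.3519     0.7037     0.7037
  eq           1.121      2.056      1.833
  solve Keq expr → x = 0.3519; check Q = 12.67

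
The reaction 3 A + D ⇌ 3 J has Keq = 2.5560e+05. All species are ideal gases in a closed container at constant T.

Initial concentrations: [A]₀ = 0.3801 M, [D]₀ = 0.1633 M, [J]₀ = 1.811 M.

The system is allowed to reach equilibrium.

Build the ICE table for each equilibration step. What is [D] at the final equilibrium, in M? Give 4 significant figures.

[D]_eq = 0.06425 M

Q₀ = 662.3 vs Keq = 2.5560e+05 ⇒ Q<K, forward
Step 1:
                  A         D         J
  I          0.3801    0.1633     1.811
  C         -0.2972  -0.09905    0.2972
  E         0.08294   0.06425     2.108
  solve Keq expr → x = 0.09905; check Q = 2.5560e+05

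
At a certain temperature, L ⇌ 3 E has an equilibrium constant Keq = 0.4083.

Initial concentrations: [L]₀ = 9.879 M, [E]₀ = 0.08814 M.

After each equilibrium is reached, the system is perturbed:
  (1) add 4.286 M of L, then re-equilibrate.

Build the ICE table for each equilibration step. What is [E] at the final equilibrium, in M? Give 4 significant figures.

[E]_eq = 1.771 M

Q₀ = 6.9312e-05 vs Keq = 0.4083 ⇒ Q<K, forward
Step 1:
                   L          E
  I            9.879    0.08814
  C          -0.4923      1.477
  E            9.387      1.565
  solve Keq expr → x = 0.4923; check Q = 0.4083
Then add 4.286 M of L.
Step 2:
                   L          E
  I            13.67      1.565
  C         -0.06868      0.206
  E             13.6      1.771
  solve Keq expr → x = 0.06868; check Q = 0.4083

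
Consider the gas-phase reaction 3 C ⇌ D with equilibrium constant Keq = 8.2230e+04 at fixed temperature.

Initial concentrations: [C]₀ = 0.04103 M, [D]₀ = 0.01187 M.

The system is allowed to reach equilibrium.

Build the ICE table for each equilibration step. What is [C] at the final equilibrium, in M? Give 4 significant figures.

Q₀ = 171.8 vs Keq = 8.2230e+04 ⇒ Q<K, forward
Step 1:
                  C         D
  I         0.04103   0.01187
  C        -0.03446   0.01149
  E        0.006573   0.02336
  solve Keq expr → x = 0.01149; check Q = 8.2230e+04

[C]_eq = 0.006573 M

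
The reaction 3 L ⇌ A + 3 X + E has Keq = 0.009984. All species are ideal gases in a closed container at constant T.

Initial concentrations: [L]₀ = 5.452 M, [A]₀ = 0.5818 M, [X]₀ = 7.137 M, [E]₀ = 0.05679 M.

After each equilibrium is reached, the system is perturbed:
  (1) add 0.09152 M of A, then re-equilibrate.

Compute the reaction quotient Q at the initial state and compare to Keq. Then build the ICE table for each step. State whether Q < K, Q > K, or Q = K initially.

Q₀ = 0.07412; Q > K (proceeds reverse)

Q₀ = 0.07412 vs Keq = 0.009984 ⇒ Q>K, reverse
Step 1:
                    L           A           X           E
  Initial       5.452      0.5818       7.137     0.05679
  Change       0.1417    -0.04724     -0.1417    -0.04724
  Equil         5.594      0.5346       6.995     0.00955
  solve Keq expr → x = -0.04724; check Q = 0.009984
Then add 0.09152 M of A.
Step 2:
                    L           A           X           E
  Initial       5.594      0.6261       6.995     0.00955
  Change     0.004039   -0.001346   -0.004039   -0.001346
  Equil         5.598      0.6247       6.991    0.008203
  solve Keq expr → x = -0.001346; check Q = 0.009984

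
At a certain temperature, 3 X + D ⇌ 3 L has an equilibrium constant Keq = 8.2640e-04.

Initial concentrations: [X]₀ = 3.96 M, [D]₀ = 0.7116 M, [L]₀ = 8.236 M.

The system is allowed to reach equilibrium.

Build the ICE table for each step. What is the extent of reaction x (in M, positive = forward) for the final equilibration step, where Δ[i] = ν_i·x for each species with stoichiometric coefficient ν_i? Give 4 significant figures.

x = -2.262 M

Q₀ = 12.64 vs Keq = 8.2640e-04 ⇒ Q>K, reverse
Step 1:
                  X         D         L
  Initial      3.96    0.7116     8.236
  Change      6.786     2.262    -6.786
  Equil       10.75     2.974      1.45
  solve Keq expr → x = -2.262; check Q = 8.2640e-04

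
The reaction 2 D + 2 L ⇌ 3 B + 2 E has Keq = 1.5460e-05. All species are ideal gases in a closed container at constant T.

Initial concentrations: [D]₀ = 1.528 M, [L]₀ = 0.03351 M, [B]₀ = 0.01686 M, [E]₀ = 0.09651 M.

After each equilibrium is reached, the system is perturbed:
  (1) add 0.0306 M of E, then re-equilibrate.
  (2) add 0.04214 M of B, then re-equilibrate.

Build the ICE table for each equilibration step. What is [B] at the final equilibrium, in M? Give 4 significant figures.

[B]_eq = 0.02271 M

Q₀ = 1.7026e-05 vs Keq = 1.5460e-05 ⇒ Q>K, reverse
Step 1:
                   D          L          B          E
  I            1.528    0.03351    0.01686    0.09651
  C       2.7439e-04 2.7439e-04 -4.1158e-04 -2.7439e-04
  E            1.528    0.03378    0.01645    0.09624
  solve Keq expr → x = -1.3719e-04; check Q = 1.5460e-05
Then add 0.0306 M of E.
Step 2:
                   D          L          B          E
  I            1.528    0.03378    0.01645     0.1268
  C         0.001496   0.001496  -0.002243  -0.001496
  E             1.53    0.03528    0.01421     0.1253
  solve Keq expr → x = -7.4776e-04; check Q = 1.5460e-05
Then add 0.04214 M of B.
Step 3:
                   D          L          B          E
  I             1.53    0.03528    0.05635     0.1253
  C          0.02242    0.02242   -0.03364   -0.02242
  E            1.552     0.0577    0.02271     0.1029
  solve Keq expr → x = -0.01121; check Q = 1.5460e-05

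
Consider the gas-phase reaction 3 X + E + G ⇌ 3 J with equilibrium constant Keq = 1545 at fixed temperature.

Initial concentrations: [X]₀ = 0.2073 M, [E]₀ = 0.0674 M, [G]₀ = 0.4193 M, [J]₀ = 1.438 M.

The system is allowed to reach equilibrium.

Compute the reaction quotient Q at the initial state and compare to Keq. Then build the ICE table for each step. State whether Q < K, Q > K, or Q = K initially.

Q₀ = 1.1811e+04 vs Keq = 1545 ⇒ Q>K, reverse
Step 1:
                   X          E          G          J
  init        0.2073     0.0674     0.4193      1.438
  Δ             0.11    0.03667    0.03667      -0.11
  eq          0.3173     0.1041      0.456      1.328
  solve Keq expr → x = -0.03667; check Q = 1545

Q₀ = 1.1811e+04; Q > K (proceeds reverse)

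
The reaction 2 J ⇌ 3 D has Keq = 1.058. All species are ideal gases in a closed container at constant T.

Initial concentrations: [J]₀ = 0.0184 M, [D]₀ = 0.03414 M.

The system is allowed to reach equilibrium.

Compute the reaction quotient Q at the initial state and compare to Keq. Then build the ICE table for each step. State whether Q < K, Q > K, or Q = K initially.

Q₀ = 0.1175 vs Keq = 1.058 ⇒ Q<K, forward
Step 1:
                    J           D
  init         0.0184     0.03414
  Δ         -0.008519     0.01278
  eq         0.009881     0.04692
  solve Keq expr → x = 0.00426; check Q = 1.058

Q₀ = 0.1175; Q < K (proceeds forward)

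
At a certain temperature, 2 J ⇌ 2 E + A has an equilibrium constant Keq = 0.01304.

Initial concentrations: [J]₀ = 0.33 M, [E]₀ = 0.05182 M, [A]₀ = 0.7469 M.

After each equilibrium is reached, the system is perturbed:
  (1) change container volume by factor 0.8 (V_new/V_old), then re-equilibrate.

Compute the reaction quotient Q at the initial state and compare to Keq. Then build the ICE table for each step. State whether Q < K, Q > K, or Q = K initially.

Q₀ = 0.01842; Q > K (proceeds reverse)

Q₀ = 0.01842 vs Keq = 0.01304 ⇒ Q>K, reverse
Step 1:
                  J         E         A
  I            0.33   0.05182    0.7469
  C        0.007163 -0.007163 -0.003581
  E          0.3372   0.04466    0.7433
  solve Keq expr → x = -0.003581; check Q = 0.01304
Then change container volume by factor 0.8 (V_new/V_old).
Step 2:
                  J         E         A
  I          0.4215   0.05582    0.9291
  C        0.005206 -0.005206 -0.002603
  E          0.4267   0.05062    0.9265
  solve Keq expr → x = -0.002603; check Q = 0.01304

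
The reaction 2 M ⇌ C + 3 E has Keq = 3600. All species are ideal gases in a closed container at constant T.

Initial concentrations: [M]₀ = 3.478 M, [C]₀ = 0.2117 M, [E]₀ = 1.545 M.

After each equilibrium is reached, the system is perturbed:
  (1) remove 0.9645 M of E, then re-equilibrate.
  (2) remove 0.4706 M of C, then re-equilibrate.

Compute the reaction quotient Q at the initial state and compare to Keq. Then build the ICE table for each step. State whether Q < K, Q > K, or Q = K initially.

Q₀ = 0.06454; Q < K (proceeds forward)

Q₀ = 0.06454 vs Keq = 3600 ⇒ Q<K, forward
Step 1:
                    M           C           E
  init          3.478      0.2117       1.545
  Δ            -3.131       1.566       4.697
  eq           0.3465       1.777       6.242
  solve Keq expr → x = 1.566; check Q = 3600
Then remove 0.9645 M of E.
Step 2:
                    M           C           E
  init         0.3465       1.777       5.278
  Δ          -0.06683     0.03341      0.1002
  eq           0.2797       1.811       5.378
  solve Keq expr → x = 0.03341; check Q = 3600
Then remove 0.4706 M of C.
Step 3:
                    M           C           E
  init         0.2797        1.34       5.378
  Δ          -0.03409     0.01704     0.05113
  eq           0.2456       1.357       5.429
  solve Keq expr → x = 0.01704; check Q = 3600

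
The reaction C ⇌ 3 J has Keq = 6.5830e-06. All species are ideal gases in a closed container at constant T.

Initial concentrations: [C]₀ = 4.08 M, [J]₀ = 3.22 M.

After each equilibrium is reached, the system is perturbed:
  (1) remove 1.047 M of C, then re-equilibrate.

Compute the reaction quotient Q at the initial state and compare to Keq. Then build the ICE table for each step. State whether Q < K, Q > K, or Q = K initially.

Q₀ = 8.183 vs Keq = 6.5830e-06 ⇒ Q>K, reverse
Step 1:
                    C           J
  init           4.08        3.22
  Δ             1.063      -3.188
  eq            5.143     0.03235
  solve Keq expr → x = -1.063; check Q = 6.5830e-06
Then remove 1.047 M of C.
Step 2:
                    C           J
  init          4.096     0.03235
  Δ        7.8734e-04   -0.002362
  eq            4.096     0.02999
  solve Keq expr → x = -7.8734e-04; check Q = 6.5830e-06

Q₀ = 8.183; Q > K (proceeds reverse)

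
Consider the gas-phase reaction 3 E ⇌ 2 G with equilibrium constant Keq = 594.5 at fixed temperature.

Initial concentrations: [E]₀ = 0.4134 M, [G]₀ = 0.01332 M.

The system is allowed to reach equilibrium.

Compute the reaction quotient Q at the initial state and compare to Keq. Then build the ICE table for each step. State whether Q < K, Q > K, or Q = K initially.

Q₀ = 0.002511; Q < K (proceeds forward)

Q₀ = 0.002511 vs Keq = 594.5 ⇒ Q<K, forward
Step 1:
                    E           G
  init         0.4134     0.01332
  Δ           -0.3653      0.2436
  eq          0.04806      0.2569
  solve Keq expr → x = 0.1218; check Q = 594.5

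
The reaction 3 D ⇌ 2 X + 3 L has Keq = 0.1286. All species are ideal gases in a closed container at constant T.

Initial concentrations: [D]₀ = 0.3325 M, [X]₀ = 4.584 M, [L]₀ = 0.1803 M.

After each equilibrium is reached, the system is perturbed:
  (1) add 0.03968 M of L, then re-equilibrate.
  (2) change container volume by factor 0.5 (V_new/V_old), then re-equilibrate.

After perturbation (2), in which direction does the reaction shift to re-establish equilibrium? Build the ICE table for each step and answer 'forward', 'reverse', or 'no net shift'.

Q₀ = 3.35 vs Keq = 0.1286 ⇒ Q>K, reverse
Step 1:
                   D          X          L
  init        0.3325      4.584     0.1803
  Δ           0.1003    -0.0669    -0.1003
  eq          0.4328      4.517    0.07995
  solve Keq expr → x = -0.03345; check Q = 0.1286
Then add 0.03968 M of L.
Step 2:
                   D          X          L
  init        0.4328      4.517     0.1196
  Δ          0.03325   -0.02217   -0.03325
  eq          0.4661      4.495    0.08638
  solve Keq expr → x = -0.01108; check Q = 0.1286
Then change container volume by factor 0.5 (V_new/V_old).
Step 3:
                   D          X          L
  init        0.9322       8.99     0.1728
  Δ          0.05695   -0.03797   -0.05695
  eq          0.9892      8.952     0.1158
  solve Keq expr → x = -0.01898; check Q = 0.1286

Direction: reverse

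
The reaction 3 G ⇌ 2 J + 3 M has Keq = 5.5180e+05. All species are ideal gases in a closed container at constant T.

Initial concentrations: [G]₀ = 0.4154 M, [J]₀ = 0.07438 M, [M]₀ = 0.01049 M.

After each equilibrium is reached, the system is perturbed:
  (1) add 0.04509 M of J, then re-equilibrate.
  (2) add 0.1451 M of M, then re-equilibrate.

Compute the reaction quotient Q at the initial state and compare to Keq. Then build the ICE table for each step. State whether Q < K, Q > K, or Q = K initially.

Q₀ = 8.9092e-08; Q < K (proceeds forward)

Q₀ = 8.9092e-08 vs Keq = 5.5180e+05 ⇒ Q<K, forward
Step 1:
                    G           J           M
  init         0.4154     0.07438     0.01049
  Δ           -0.4128      0.2752      0.4128
  eq         0.002561      0.3496      0.4233
  solve Keq expr → x = 0.1376; check Q = 5.5180e+05
Then add 0.04509 M of J.
Step 2:
                    G           J           M
  init       0.002561      0.3947      0.4233
  Δ        2.1368e-04 -1.4245e-04 -2.1368e-04
  eq         0.002775      0.3946      0.4231
  solve Keq expr → x = -7.1227e-05; check Q = 5.5180e+05
Then add 0.1451 M of M.
Step 3:
                    G           J           M
  init       0.002775      0.3946      0.5682
  Δ        9.4153e-04 -6.2769e-04 -9.4153e-04
  eq         0.003717      0.3939      0.5673
  solve Keq expr → x = -3.1384e-04; check Q = 5.5180e+05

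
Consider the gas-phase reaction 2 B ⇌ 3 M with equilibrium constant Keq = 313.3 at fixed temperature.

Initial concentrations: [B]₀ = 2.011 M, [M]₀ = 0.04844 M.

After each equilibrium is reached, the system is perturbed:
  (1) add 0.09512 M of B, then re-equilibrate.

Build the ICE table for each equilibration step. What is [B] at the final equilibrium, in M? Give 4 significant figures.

[B]_eq = 0.2659 M

Q₀ = 2.8105e-05 vs Keq = 313.3 ⇒ Q<K, forward
Step 1:
                    B           M
  Initial       2.011     0.04844
  Change       -1.762       2.642
  Equil        0.2494       2.691
  solve Keq expr → x = 0.8808; check Q = 313.3
Then add 0.09512 M of B.
Step 2:
                    B           M
  Initial      0.3445       2.691
  Change     -0.07856      0.1178
  Equil        0.2659       2.809
  solve Keq expr → x = 0.03928; check Q = 313.3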